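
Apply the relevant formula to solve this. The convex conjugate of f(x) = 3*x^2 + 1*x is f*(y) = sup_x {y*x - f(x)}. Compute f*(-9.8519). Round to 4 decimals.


f*(y) = sup_x {y*x - a*x^2 - b*x} = sup_x {(y-b)*x - a*x^2}
FOC: (y - b) - 2a*x = 0 => x* = (y - b)/(2a)
x* = (-9.8519 - 1)/(2*3) = -1.8087
f*(-9.8519) = (y-b)^2/(4a) = (-9.8519 - 1)^2/(4*3)
= 117.7637/12 = 9.8136


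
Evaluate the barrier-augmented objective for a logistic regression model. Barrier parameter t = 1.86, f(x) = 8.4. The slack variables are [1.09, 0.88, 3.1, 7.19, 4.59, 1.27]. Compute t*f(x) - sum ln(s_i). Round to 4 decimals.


Step 1: Compute log-barrier.
ln values: [0.0862, -0.1278, 1.1314, 1.9727, 1.5239, 0.239]
phi = -(0.0862 - 0.1278 + 1.1314 + 1.9727 + 1.5239 + 0.239) = -4.8253
Step 2: Compute augmented objective.
t*f(x) = 1.86*8.4 = 15.624
Total = 15.624 - 4.8253 = 10.7987


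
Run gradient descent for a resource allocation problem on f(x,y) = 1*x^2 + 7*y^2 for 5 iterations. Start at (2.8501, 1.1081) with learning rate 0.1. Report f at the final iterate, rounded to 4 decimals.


Gradient descent on f(x,y) = 1*x^2 + 7*y^2.
Starting point: (2.8501, 1.1081), alpha = 0.1
Step 1: grad_x = 2*1*2.8501 = 5.7002, grad_y = 2*7*1.1081 = 15.5134
  x_1 = 2.8501 - 0.1*5.7002 = 2.2801
  y_1 = 1.1081 - 0.1*15.5134 = -0.4432
Step 2: grad_x = 2*1*2.2801 = 4.5602, grad_y = 2*7*-0.4432 = -6.2054
  x_2 = 2.2801 - 0.1*4.5602 = 1.8241
  y_2 = -0.4432 - 0.1*-6.2054 = 0.1773
Step 3: grad_x = 2*1*1.8241 = 3.6481, grad_y = 2*7*0.1773 = 2.4821
  x_3 = 1.8241 - 0.1*3.6481 = 1.4593
  y_3 = 0.1773 - 0.1*2.4821 = -0.0709
Step 4: grad_x = 2*1*1.4593 = 2.9185, grad_y = 2*7*-0.0709 = -0.9929
  x_4 = 1.4593 - 0.1*2.9185 = 1.1674
  y_4 = -0.0709 - 0.1*-0.9929 = 0.0284
Step 5: grad_x = 2*1*1.1674 = 2.3348, grad_y = 2*7*0.0284 = 0.3971
  x_5 = 1.1674 - 0.1*2.3348 = 0.9339
  y_5 = 0.0284 - 0.1*0.3971 = -0.0113
f(0.9339, -0.0113) = 1*0.9339^2 + 7*(-0.0113)^2 = 0.8731


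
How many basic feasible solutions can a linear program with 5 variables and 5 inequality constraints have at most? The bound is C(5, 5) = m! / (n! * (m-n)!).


Each vertex corresponds to some choice of n active constraints out of m, so the number of vertices is at most C(m, n) = m! / (n!(m-n)!).
m = 5, n = 5
Numerator: 5 * 4 * 3 * 2 * 1
Denominator: 5! = 120
C(5, 5) = 1


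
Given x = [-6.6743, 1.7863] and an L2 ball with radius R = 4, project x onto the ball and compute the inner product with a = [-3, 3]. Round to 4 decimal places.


Step 1: Compute ||x|| (intermediates to 6 decimals).
||x|| = sqrt((-6.6743)^2 + 1.7863^2) = 6.909207
Step 2: Project.
Since ||x|| > R, scale = R/||x|| = 4/6.909207 = 0.578938, proj(x) = scale * x
proj(x) = [-3.864006, 1.034157]
Step 3: Dot product.
a^T * proj(x) = -3*(-3.864006) + 3*1.034157 = 14.6945


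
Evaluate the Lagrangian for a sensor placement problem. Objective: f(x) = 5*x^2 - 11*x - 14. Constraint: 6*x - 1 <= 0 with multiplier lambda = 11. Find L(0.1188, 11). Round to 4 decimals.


Step 1: Evaluate f(x).
f(0.1188) = 5*0.1188^2 - 11*0.1188 - 14 = -15.2362
Step 2: Evaluate g(x).
g(0.1188) = 6*0.1188 - 1 = -0.2872
Step 3: Compute Lagrangian.
L = -15.2362 + 11*-0.2872 = -18.3954


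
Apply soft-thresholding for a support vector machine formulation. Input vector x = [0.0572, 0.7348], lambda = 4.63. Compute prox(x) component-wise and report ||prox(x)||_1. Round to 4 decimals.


Soft-thresholding with lambda = 4.63:
prox(0.0572) = sign(0.0572)*max(|0.0572| - 4.63, 0) = 0.0
prox(0.7348) = sign(0.7348)*max(|0.7348| - 4.63, 0) = 0.0
prox(x) = [0.0, 0.0]
||prox(x)||_1 = 0.0 + 0.0 = 0.0


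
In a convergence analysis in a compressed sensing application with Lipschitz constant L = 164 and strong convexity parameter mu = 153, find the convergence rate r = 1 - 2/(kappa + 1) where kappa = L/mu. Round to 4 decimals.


Step 1: Compute the condition number.
kappa = L/mu = 164/153 = 1.0719
Step 2: Compute the convergence rate.
r = 1 - 2/(kappa + 1) = 1 - 2*mu/(L + mu) = (L - mu)/(L + mu) = 11/317 = 0.0347


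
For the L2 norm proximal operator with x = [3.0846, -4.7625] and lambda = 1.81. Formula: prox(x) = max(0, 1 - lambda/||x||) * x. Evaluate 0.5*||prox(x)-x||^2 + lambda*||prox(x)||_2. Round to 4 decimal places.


Step 1: Compute ||x||.
||x|| = 5.6742
Step 2: Compute scaling factor.
scale = max(0, 1 - 1.81/5.6742) = 0.681
Step 3: prox(x) = [2.1006, -3.2433]
||prox(x)|| = 3.8642
Step 4: Proximal objective.
0.5*||prox-x||^2 = 1.6381
lambda*||prox|| = 6.9942
Total = 8.6322


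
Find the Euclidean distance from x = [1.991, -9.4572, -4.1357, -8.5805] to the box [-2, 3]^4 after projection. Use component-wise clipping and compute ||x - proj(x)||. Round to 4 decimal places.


Project each component onto [-2, 3].
clip(1.991) = 1.991, clip(-9.4572) = -2.0, clip(-4.1357) = -2.0, clip(-8.5805) = -2.0
Projection = [1.991, -2.0, -2.0, -2.0]
Squared diffs: [0.0, 55.6098, 4.5612, 43.303]
Distance = sqrt(103.474) = 10.1722


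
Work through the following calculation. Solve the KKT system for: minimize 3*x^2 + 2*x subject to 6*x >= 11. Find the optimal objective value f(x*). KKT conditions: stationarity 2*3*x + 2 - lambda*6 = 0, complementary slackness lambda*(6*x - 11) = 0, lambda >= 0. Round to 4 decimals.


Step 1: Try lambda = 0 (constraint inactive).
x_unc = -2/(2*3) = -0.3333
Check: 6*-0.3333 = -1.9998 < 11 -- violated!
Step 2: Constraint must be active: 6*x = 11
x* = 11/6 = 1.8333 (rounded; the exact value 11/6 is used below)
lambda = (2*3*(11/6) + 2)/6 = 2.1667
Step 3: Compute optimal value.
f(x*) = 3*(11/6)^2 + 2*(11/6) = 13.75


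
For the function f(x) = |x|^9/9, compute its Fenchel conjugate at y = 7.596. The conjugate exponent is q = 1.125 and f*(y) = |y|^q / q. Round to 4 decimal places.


The conjugate exponent q satisfies 1/p + 1/q = 1.
p = 9, so q = 9/(9 - 1) = 1.125
|y|^q = 7.596^1.125 = 9.7872
f*(7.596) = 9.7872 / 1.125 = 8.6997


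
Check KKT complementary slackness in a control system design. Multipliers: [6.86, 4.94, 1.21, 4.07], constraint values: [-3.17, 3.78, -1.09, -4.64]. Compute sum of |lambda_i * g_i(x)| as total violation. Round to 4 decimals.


KKT complementary slackness check:
lambda_1 * g_1 = 6.86 * -3.17 = -21.7462
lambda_2 * g_2 = 4.94 * 3.78 = 18.6732
lambda_3 * g_3 = 1.21 * -1.09 = -1.3189
lambda_4 * g_4 = 4.07 * -4.64 = -18.8848
Total violation = 21.7462 + 18.6732 + 1.3189 + 18.8848 = 60.6231


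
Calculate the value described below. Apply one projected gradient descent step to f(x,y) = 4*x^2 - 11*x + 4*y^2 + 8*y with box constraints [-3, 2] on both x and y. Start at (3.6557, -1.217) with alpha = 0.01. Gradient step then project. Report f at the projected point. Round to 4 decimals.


Step 1: Compute gradient at (3.6557, -1.217).
grad_x = 2*4*3.6557 - 11 = 18.2456
grad_y = 2*4*-1.217 + 8 = -1.736
Step 2: Gradient step.
x_raw = 3.6557 - 0.01*18.2456 = 3.4732
y_raw = -1.217 - 0.01*-1.736 = -1.1996
Step 3: Project onto [-3, 2].
x_proj = clip(3.4732) = 2.0
y_proj = clip(-1.1996) = -1.1996
Step 4: Evaluate f.
f(2.0, -1.1996) = -9.8406


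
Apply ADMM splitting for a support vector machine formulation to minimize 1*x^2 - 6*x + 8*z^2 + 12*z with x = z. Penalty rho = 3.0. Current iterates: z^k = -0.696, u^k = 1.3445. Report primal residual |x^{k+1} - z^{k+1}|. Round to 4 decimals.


ADMM iteration with rho = 3.0, z^k = -0.696, u^k = 1.3445
Step 1: x-update.
Minimize 1*x^2 - 6*x + (3.0/2)*(x + 0.696 + 1.3445)^2
FOC: (2*1 + 3.0)*x = 6 + 3.0*(-0.696 - 1.3445)
x^{k+1} = -0.0243
Step 2: z-update.
Minimize 8*z^2 + 12*z + (3.0/2)*(-0.0243 - z + 1.3445)^2
FOC: (2*8 + 3.0)*z = -12 + 3.0*(-0.0243 + 1.3445)
z^{k+1} = -0.4231
Step 3: u-update.
u^{k+1} = 1.3445 - 0.0243 + 0.4231 = 1.7433
Step 4: Primal residual = |-0.0243 + 0.4231| = 0.3988


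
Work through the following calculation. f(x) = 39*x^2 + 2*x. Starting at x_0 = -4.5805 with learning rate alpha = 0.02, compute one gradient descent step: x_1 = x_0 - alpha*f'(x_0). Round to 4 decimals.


We compute the gradient at x_0 and apply the update.
f'(x) = 78*x + 2
f'(-4.5805) = 78*-4.5805 + 2 = -355.279
x_1 = -4.5805 - 0.02*-355.279 = 2.5251


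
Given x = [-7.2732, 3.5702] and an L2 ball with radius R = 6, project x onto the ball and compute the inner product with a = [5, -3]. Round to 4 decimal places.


Step 1: Compute ||x|| (intermediates to 6 decimals).
||x|| = sqrt((-7.2732)^2 + 3.5702^2) = 8.102207
Step 2: Project.
Since ||x|| > R, scale = R/||x|| = 6/8.102207 = 0.740539, proj(x) = scale * x
proj(x) = [-5.386088, 2.643872]
Step 3: Dot product.
a^T * proj(x) = 5*(-5.386088) - 3*2.643872 = -34.8621


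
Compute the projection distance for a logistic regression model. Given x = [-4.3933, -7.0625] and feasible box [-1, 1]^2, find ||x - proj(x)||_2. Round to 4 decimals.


Project each component onto [-1, 1].
clip(-4.3933) = -1.0, clip(-7.0625) = -1.0
Projection = [-1.0, -1.0]
Squared diffs: [11.5145, 36.7539]
Distance = sqrt(48.2684) = 6.9475


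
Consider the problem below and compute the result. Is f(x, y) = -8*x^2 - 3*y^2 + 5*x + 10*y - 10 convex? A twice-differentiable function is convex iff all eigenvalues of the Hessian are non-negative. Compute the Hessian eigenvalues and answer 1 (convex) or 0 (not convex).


The Hessian of f(x,y) = -8*x^2 - 3*y^2 + 5*x + 10*y - 10 is:
H = [[-16, 0], [0, -6]]
Trace = -16 - 6 = -22
Determinant = -16*-6 - (0)^2 = 96
Discriminant = (-22)^2 - 4*96 = 100.0
Eigenvalues: lambda_1 = -16.0, lambda_2 = -6.0
The function is not convex.

0


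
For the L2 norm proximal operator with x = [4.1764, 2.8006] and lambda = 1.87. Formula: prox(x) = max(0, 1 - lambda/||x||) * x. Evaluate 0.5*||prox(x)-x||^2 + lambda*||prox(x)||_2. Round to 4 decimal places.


Step 1: Compute ||x||.
||x|| = 5.0285
Step 2: Compute scaling factor.
scale = max(0, 1 - 1.87/5.0285) = 0.6281
Step 3: prox(x) = [2.6233, 1.7591]
||prox(x)|| = 3.1585
Step 4: Proximal objective.
0.5*||prox-x||^2 = 1.7485
lambda*||prox|| = 5.9064
Total = 7.6548


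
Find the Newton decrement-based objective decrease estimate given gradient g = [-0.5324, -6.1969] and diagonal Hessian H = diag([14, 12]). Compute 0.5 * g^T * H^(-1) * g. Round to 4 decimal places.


Step 1: H is diagonal, so H^(-1) * g = [-0.038, -0.5164].
Step 2: g^T H^(-1) g = sum_i g_i^2 / H_ii
  = (-0.5324)^2/14 + (-6.1969)^2/12
  = 0.0202 + 3.2001 = 3.2204
Step 3: Objective decrease = 0.5 * g^T H^(-1) g = 1.6102


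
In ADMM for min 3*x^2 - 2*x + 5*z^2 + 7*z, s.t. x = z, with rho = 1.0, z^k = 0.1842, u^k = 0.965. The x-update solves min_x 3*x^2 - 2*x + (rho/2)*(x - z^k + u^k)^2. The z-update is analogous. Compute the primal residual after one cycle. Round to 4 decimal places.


ADMM iteration with rho = 1.0, z^k = 0.1842, u^k = 0.965
Step 1: x-update.
Minimize 3*x^2 - 2*x + (1.0/2)*(x - 0.1842 + 0.965)^2
FOC: (2*3 + 1.0)*x = 2 + 1.0*(0.1842 - 0.965)
x^{k+1} = 0.1742
Step 2: z-update.
Minimize 5*z^2 + 7*z + (1.0/2)*(0.1742 - z + 0.965)^2
FOC: (2*5 + 1.0)*z = -7 + 1.0*(0.1742 + 0.965)
z^{k+1} = -0.5328
Step 3: u-update.
u^{k+1} = 0.965 + 0.1742 + 0.5328 = 1.672
Step 4: Primal residual = |0.1742 + 0.5328| = 0.707


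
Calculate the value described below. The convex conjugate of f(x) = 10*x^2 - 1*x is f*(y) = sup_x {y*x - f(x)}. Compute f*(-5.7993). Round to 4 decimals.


f*(y) = sup_x {y*x - a*x^2 - b*x} = sup_x {(y-b)*x - a*x^2}
FOC: (y - b) - 2a*x = 0 => x* = (y - b)/(2a)
x* = (-5.7993 + 1)/(2*10) = -0.24
f*(-5.7993) = (y-b)^2/(4a) = (-5.7993 + 1)^2/(4*10)
= 23.0333/40 = 0.5758


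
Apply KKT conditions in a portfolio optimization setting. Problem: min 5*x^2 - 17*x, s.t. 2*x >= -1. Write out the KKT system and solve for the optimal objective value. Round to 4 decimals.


Step 1: Try lambda = 0 (constraint inactive).
Stationarity: 2*5*x - 17 = 0
x* = 17/(2*5) = 1.7
Check constraint: 2*1.7 = 3.4 >= -1 -- satisfied.
Step 2: Compute optimal value.
f(x*) = 5*1.7^2 - 17*1.7 = -14.45


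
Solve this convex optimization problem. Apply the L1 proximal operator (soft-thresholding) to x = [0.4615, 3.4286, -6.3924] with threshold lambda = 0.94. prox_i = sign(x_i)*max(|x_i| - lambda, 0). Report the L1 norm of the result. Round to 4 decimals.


Soft-thresholding with lambda = 0.94:
prox(0.4615) = sign(0.4615)*max(|0.4615| - 0.94, 0) = 0.0
prox(3.4286) = sign(3.4286)*max(|3.4286| - 0.94, 0) = 2.4886
prox(-6.3924) = sign(-6.3924)*max(|-6.3924| - 0.94, 0) = -5.4524
prox(x) = [0.0, 2.4886, -5.4524]
||prox(x)||_1 = 0.0 + 2.4886 + 5.4524 = 7.941


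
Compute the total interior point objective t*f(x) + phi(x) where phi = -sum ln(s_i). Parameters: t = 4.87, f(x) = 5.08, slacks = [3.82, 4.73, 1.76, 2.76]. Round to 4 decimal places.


Step 1: Compute log-barrier.
ln values: [1.3403, 1.5539, 0.5653, 1.0152]
phi = -(1.3403 + 1.5539 + 0.5653 + 1.0152) = -4.4747
Step 2: Compute augmented objective.
t*f(x) = 4.87*5.08 = 24.7396
Total = 24.7396 - 4.4747 = 20.2649


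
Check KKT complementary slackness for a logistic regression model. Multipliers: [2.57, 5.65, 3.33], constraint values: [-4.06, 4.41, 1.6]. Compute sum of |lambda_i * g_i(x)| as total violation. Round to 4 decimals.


KKT complementary slackness check:
lambda_1 * g_1 = 2.57 * -4.06 = -10.4342
lambda_2 * g_2 = 5.65 * 4.41 = 24.9165
lambda_3 * g_3 = 3.33 * 1.6 = 5.328
Total violation = 10.4342 + 24.9165 + 5.328 = 40.6787


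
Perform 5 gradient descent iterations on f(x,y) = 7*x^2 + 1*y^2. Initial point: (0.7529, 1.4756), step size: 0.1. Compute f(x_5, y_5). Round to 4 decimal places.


Gradient descent on f(x,y) = 7*x^2 + 1*y^2.
Starting point: (0.7529, 1.4756), alpha = 0.1
Step 1: grad_x = 2*7*0.7529 = 10.5406, grad_y = 2*1*1.4756 = 2.9512
  x_1 = 0.7529 - 0.1*10.5406 = -0.3012
  y_1 = 1.4756 - 0.1*2.9512 = 1.1805
Step 2: grad_x = 2*7*-0.3012 = -4.2162, grad_y = 2*1*1.1805 = 2.361
  x_2 = -0.3012 - 0.1*-4.2162 = 0.1205
  y_2 = 1.1805 - 0.1*2.361 = 0.9444
Step 3: grad_x = 2*7*0.1205 = 1.6865, grad_y = 2*1*0.9444 = 1.8888
  x_3 = 0.1205 - 0.1*1.6865 = -0.0482
  y_3 = 0.9444 - 0.1*1.8888 = 0.7555
Step 4: grad_x = 2*7*-0.0482 = -0.6746, grad_y = 2*1*0.7555 = 1.511
  x_4 = -0.0482 - 0.1*-0.6746 = 0.0193
  y_4 = 0.7555 - 0.1*1.511 = 0.6044
Step 5: grad_x = 2*7*0.0193 = 0.2698, grad_y = 2*1*0.6044 = 1.2088
  x_5 = 0.0193 - 0.1*0.2698 = -0.0077
  y_5 = 0.6044 - 0.1*1.2088 = 0.4835
f(-0.0077, 0.4835) = 7*(-0.0077)^2 + 1*0.4835^2 = 0.2342


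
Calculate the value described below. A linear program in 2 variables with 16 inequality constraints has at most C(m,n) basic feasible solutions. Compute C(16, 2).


Each vertex corresponds to some choice of n active constraints out of m, so the number of vertices is at most C(m, n) = m! / (n!(m-n)!).
m = 16, n = 2
Numerator: 16 * 15
Denominator: 2! = 2
C(16, 2) = 120


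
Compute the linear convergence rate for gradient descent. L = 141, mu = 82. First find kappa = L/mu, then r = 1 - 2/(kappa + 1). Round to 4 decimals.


Step 1: Compute the condition number.
kappa = L/mu = 141/82 = 1.7195
Step 2: Compute the convergence rate.
r = 1 - 2/(kappa + 1) = 1 - 2*mu/(L + mu) = (L - mu)/(L + mu) = 59/223 = 0.2646


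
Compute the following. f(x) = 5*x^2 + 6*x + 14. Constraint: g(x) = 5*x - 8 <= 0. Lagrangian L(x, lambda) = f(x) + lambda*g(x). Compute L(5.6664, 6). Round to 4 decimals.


Step 1: Evaluate f(x).
f(5.6664) = 5*5.6664^2 + 6*5.6664 + 14 = 208.5388
Step 2: Evaluate g(x).
g(5.6664) = 5*5.6664 - 8 = 20.332
Step 3: Compute Lagrangian.
L = 208.5388 + 6*20.332 = 330.5308


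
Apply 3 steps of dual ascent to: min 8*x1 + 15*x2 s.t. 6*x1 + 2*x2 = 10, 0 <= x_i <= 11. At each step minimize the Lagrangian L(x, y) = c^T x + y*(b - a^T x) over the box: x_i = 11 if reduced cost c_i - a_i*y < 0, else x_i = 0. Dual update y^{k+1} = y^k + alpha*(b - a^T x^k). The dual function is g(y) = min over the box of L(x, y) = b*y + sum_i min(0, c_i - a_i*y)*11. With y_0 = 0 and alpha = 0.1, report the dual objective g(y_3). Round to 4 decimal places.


Dual ascent for LP: min 8*x1 + 15*x2, 6*x1 + 2*x2 = 10, 0 <= x_i <= 11
Step 1: y^k = 0.0, reduced costs: (8.0, 15.0)
  x^k = (0.0, 0.0), subgradient = b - a^T x = 10.0
  y^{k+1} = 0.0 + 0.1*10.0 = 1.0
Step 2: y^k = 1.0, reduced costs: (2.0, 13.0)
  x^k = (0.0, 0.0), subgradient = b - a^T x = 10.0
  y^{k+1} = 1.0 + 0.1*10.0 = 2.0
Step 3: y^k = 2.0, reduced costs: (-4.0, 11.0)
  x^k = (11.0, 0.0), subgradient = b - a^T x = -56.0
  y^{k+1} = 2.0 + 0.1*-56.0 = -3.6
Dual objective at y_3 = -3.6: reduced costs (29.6, 22.2), box minimizer x = (0.0, 0.0)
g(y_3) = b*y + (c1 - a1*y)*x1 + (c2 - a2*y)*x2 = 10*(-3.6) + 29.6*0.0 + 22.2*0.0 = -36.0 + 0.0 + 0.0 = -36.0


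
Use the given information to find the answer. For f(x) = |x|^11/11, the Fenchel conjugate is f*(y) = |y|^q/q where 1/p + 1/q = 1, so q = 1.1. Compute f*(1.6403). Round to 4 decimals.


The conjugate exponent q satisfies 1/p + 1/q = 1.
p = 11, so q = 11/(11 - 1) = 1.1
|y|^q = 1.6403^1.1 = 1.7235
f*(1.6403) = 1.7235 / 1.1 = 1.5668


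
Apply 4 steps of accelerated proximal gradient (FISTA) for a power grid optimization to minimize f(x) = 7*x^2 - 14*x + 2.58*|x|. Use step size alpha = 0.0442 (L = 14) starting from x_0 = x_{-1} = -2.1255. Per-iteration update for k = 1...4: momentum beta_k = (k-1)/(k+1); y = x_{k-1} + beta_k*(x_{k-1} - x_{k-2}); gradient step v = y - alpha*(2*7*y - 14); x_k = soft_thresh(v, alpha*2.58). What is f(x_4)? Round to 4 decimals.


FISTA on f(x) = 7*x^2 - 14*x + 2.58*|x|
L = 14, alpha = 0.0442
Iteration 1: beta = 0.0, y = -2.1255 + 0.0*(-2.1255 + 2.1255) = -2.1255
  grad(y) = -43.757, v = y - alpha*grad = -0.1914
  prox(v) = soft_thresh(-0.1914, 0.114) = -0.0774
Iteration 2: beta = 0.3333, y = -0.0774 + 0.3333*(-0.0774 + 2.1255) = 0.6053
  grad(y) = -5.5259, v = y - alpha*grad = 0.8495
  prox(v) = soft_thresh(0.8495, 0.114) = 0.7355
Iteration 3: beta = 0.5, y = 0.7355 + 0.5*(0.7355 + 0.0774) = 1.142
  grad(y) = 1.9874, v = y - alpha*grad = 1.0541
  prox(v) = soft_thresh(1.0541, 0.114) = 0.9401
Iteration 4: beta = 0.6, y = 0.9401 + 0.6*(0.9401 - 0.7355) = 1.0628
  grad(y) = 0.8795, v = y - alpha*grad = 1.0239
  prox(v) = soft_thresh(1.0239, 0.114) = 0.9099
f(x_4) = 7*0.9099^2 - 14*0.9099 + 2.58*|0.9099| = -4.5956


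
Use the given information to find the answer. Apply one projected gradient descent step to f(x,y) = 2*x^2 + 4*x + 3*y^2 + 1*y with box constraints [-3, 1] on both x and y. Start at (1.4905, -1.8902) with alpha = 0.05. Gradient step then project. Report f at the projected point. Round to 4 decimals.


Step 1: Compute gradient at (1.4905, -1.8902).
grad_x = 2*2*1.4905 + 4 = 9.962
grad_y = 2*3*-1.8902 + 1 = -10.3412
Step 2: Gradient step.
x_raw = 1.4905 - 0.05*9.962 = 0.9924
y_raw = -1.8902 - 0.05*-10.3412 = -1.3731
Step 3: Project onto [-3, 1].
x_proj = clip(0.9924) = 0.9924
y_proj = clip(-1.3731) = -1.3731
Step 4: Evaluate f.
f(0.9924, -1.3731) = 10.2227


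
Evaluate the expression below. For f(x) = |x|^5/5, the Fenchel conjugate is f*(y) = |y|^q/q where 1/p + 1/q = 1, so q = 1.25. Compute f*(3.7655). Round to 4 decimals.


The conjugate exponent q satisfies 1/p + 1/q = 1.
p = 5, so q = 5/(5 - 1) = 1.25
|y|^q = 3.7655^1.25 = 5.2454
f*(3.7655) = 5.2454 / 1.25 = 4.1963


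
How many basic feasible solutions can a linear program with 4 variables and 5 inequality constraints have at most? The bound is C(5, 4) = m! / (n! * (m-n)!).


Each vertex corresponds to some choice of n active constraints out of m, so the number of vertices is at most C(m, n) = m! / (n!(m-n)!).
m = 5, n = 4
Numerator: 5 * 4 * 3 * 2
Denominator: 4! = 24
C(5, 4) = 5


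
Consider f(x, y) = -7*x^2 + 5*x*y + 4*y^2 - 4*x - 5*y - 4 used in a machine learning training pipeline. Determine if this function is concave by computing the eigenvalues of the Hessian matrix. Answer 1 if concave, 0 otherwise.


The Hessian of f(x,y) = -7*x^2 + 5*x*y + 4*y^2 - 4*x - 5*y - 4 is:
H = [[-14, 5], [5, 8]]
Trace = -14 + 8 = -6
Determinant = -14*8 - (5)^2 = -137
Discriminant = (-6)^2 - 4*-137 = 584.0
Eigenvalues: lambda_1 = -15.083, lambda_2 = 9.083
The function is not concave.

0


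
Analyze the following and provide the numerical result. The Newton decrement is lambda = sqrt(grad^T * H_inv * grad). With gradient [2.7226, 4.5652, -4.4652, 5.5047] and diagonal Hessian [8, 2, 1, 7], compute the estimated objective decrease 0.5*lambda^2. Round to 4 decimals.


Step 1: H is diagonal, so H^(-1) * g = [0.3403, 2.2826, -4.4652, 0.7864].
Step 2: g^T H^(-1) g = sum_i g_i^2 / H_ii
  = (2.7226)^2/8 + (4.5652)^2/2 + (-4.4652)^2/1 + (5.5047)^2/7
  = 0.9266 + 10.4205 + 19.938 + 4.3288 = 35.6139
Step 3: Objective decrease = 0.5 * g^T H^(-1) g = 17.807


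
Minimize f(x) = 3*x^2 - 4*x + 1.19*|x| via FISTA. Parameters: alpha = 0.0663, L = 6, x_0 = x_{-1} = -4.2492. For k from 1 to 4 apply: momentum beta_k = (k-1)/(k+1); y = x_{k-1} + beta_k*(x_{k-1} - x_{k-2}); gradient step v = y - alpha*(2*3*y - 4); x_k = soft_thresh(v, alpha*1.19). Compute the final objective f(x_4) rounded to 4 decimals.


FISTA on f(x) = 3*x^2 - 4*x + 1.19*|x|
L = 6, alpha = 0.0663
Iteration 1: beta = 0.0, y = -4.2492 + 0.0*(-4.2492 + 4.2492) = -4.2492
  grad(y) = -29.4952, v = y - alpha*grad = -2.2937
  prox(v) = soft_thresh(-2.2937, 0.0789) = -2.2148
Iteration 2: beta = 0.3333, y = -2.2148 + 0.3333*(-2.2148 + 4.2492) = -1.5366
  grad(y) = -13.2198, v = y - alpha*grad = -0.6602
  prox(v) = soft_thresh(-0.6602, 0.0789) = -0.5813
Iteration 3: beta = 0.5, y = -0.5813 + 0.5*(-0.5813 + 2.2148) = 0.2355
  grad(y) = -2.587, v = y - alpha*grad = 0.407
  prox(v) = soft_thresh(0.407, 0.0789) = 0.3281
Iteration 4: beta = 0.6, y = 0.3281 + 0.6*(0.3281 + 0.5813) = 0.8737
  grad(y) = 1.2425, v = y - alpha*grad = 0.7914
  prox(v) = soft_thresh(0.7914, 0.0789) = 0.7125
f(x_4) = 3*0.7125^2 - 4*0.7125 + 1.19*|0.7125| = -0.4792


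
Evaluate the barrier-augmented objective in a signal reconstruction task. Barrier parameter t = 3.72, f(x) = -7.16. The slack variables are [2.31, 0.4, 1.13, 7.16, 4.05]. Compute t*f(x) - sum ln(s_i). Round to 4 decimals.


Step 1: Compute log-barrier.
ln values: [0.8372, -0.9163, 0.1222, 1.9685, 1.3987]
phi = -(0.8372 - 0.9163 + 0.1222 + 1.9685 + 1.3987) = -3.4104
Step 2: Compute augmented objective.
t*f(x) = 3.72*-7.16 = -26.6352
Total = -26.6352 - 3.4104 = -30.0456


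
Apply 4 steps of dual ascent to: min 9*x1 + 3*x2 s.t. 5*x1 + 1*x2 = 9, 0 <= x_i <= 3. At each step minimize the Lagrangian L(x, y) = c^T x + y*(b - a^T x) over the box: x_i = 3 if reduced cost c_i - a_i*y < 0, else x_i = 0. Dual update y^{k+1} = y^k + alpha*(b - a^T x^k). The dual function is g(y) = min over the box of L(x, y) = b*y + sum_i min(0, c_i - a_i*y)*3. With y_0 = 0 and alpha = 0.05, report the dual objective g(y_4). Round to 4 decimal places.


Dual ascent for LP: min 9*x1 + 3*x2, 5*x1 + 1*x2 = 9, 0 <= x_i <= 3
Step 1: y^k = 0.0, reduced costs: (9.0, 3.0)
  x^k = (0.0, 0.0), subgradient = b - a^T x = 9.0
  y^{k+1} = 0.0 + 0.05*9.0 = 0.45
Step 2: y^k = 0.45, reduced costs: (6.75, 2.55)
  x^k = (0.0, 0.0), subgradient = b - a^T x = 9.0
  y^{k+1} = 0.45 + 0.05*9.0 = 0.9
Step 3: y^k = 0.9, reduced costs: (4.5, 2.1)
  x^k = (0.0, 0.0), subgradient = b - a^T x = 9.0
  y^{k+1} = 0.9 + 0.05*9.0 = 1.35
Step 4: y^k = 1.35, reduced costs: (2.25, 1.65)
  x^k = (0.0, 0.0), subgradient = b - a^T x = 9.0
  y^{k+1} = 1.35 + 0.05*9.0 = 1.8
Dual objective at y_4 = 1.8: reduced costs (0.0, 1.2), box minimizer x = (0.0, 0.0)
g(y_4) = b*y + (c1 - a1*y)*x1 + (c2 - a2*y)*x2 = 9*1.8 + 0.0*0.0 + 1.2*0.0 = 16.2 + 0.0 + 0.0 = 16.2


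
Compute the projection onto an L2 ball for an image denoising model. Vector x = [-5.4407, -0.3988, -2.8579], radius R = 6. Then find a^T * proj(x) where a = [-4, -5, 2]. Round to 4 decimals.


Step 1: Compute ||x|| (intermediates to 6 decimals).
||x|| = sqrt((-5.4407)^2 + (-0.3988)^2 + (-2.8579)^2) = 6.158559
Step 2: Project.
Since ||x|| > R, scale = R/||x|| = 6/6.158559 = 0.974254, proj(x) = scale * x
proj(x) = [-5.300624, -0.388532, -2.784321]
Step 3: Dot product.
a^T * proj(x) = -4*(-5.300624) - 5*(-0.388532) + 2*(-2.784321) = 17.5765


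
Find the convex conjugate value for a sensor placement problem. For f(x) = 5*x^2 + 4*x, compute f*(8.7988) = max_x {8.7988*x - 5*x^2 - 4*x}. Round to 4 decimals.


f*(y) = sup_x {y*x - a*x^2 - b*x} = sup_x {(y-b)*x - a*x^2}
FOC: (y - b) - 2a*x = 0 => x* = (y - b)/(2a)
x* = (8.7988 - 4)/(2*5) = 0.4799
f*(8.7988) = (y-b)^2/(4a) = (8.7988 - 4)^2/(4*5)
= 23.0285/20 = 1.1514


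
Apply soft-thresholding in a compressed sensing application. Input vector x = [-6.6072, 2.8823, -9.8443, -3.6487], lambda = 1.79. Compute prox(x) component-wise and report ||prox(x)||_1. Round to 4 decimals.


Soft-thresholding with lambda = 1.79:
prox(-6.6072) = sign(-6.6072)*max(|-6.6072| - 1.79, 0) = -4.8172
prox(2.8823) = sign(2.8823)*max(|2.8823| - 1.79, 0) = 1.0923
prox(-9.8443) = sign(-9.8443)*max(|-9.8443| - 1.79, 0) = -8.0543
prox(-3.6487) = sign(-3.6487)*max(|-3.6487| - 1.79, 0) = -1.8587
prox(x) = [-4.8172, 1.0923, -8.0543, -1.8587]
||prox(x)||_1 = 4.8172 + 1.0923 + 8.0543 + 1.8587 = 15.8225


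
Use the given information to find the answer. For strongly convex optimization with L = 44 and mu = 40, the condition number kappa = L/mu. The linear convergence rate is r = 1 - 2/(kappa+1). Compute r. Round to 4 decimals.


Step 1: Compute the condition number.
kappa = L/mu = 44/40 = 1.1
Step 2: Compute the convergence rate.
r = 1 - 2/(kappa + 1) = 1 - 2*mu/(L + mu) = (L - mu)/(L + mu) = 4/84 = 0.0476


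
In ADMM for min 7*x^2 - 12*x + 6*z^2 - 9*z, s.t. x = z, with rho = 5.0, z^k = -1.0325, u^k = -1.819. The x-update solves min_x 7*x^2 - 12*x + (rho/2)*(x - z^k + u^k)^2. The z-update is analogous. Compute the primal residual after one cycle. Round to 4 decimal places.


ADMM iteration with rho = 5.0, z^k = -1.0325, u^k = -1.819
Step 1: x-update.
Minimize 7*x^2 - 12*x + (5.0/2)*(x + 1.0325 - 1.819)^2
FOC: (2*7 + 5.0)*x = 12 + 5.0*(-1.0325 + 1.819)
x^{k+1} = 0.8386
Step 2: z-update.
Minimize 6*z^2 - 9*z + (5.0/2)*(0.8386 - z - 1.819)^2
FOC: (2*6 + 5.0)*z = 9 + 5.0*(0.8386 - 1.819)
z^{k+1} = 0.241
Step 3: u-update.
u^{k+1} = -1.819 + 0.8386 - 0.241 = -1.2215
Step 4: Primal residual = |0.8386 - 0.241| = 0.5975


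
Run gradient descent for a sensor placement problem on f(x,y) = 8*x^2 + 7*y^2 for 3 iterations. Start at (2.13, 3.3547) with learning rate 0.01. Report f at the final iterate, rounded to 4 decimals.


Gradient descent on f(x,y) = 8*x^2 + 7*y^2.
Starting point: (2.13, 3.3547), alpha = 0.01
Step 1: grad_x = 2*8*2.13 = 34.08, grad_y = 2*7*3.3547 = 46.9658
  x_1 = 2.13 - 0.01*34.08 = 1.7892
  y_1 = 3.3547 - 0.01*46.9658 = 2.885
Step 2: grad_x = 2*8*1.7892 = 28.6272, grad_y = 2*7*2.885 = 40.3906
  x_2 = 1.7892 - 0.01*28.6272 = 1.5029
  y_2 = 2.885 - 0.01*40.3906 = 2.4811
Step 3: grad_x = 2*8*1.5029 = 24.0468, grad_y = 2*7*2.4811 = 34.7359
  x_3 = 1.5029 - 0.01*24.0468 = 1.2625
  y_3 = 2.4811 - 0.01*34.7359 = 2.1338
f(1.2625, 2.1338) = 8*1.2625^2 + 7*2.1338^2 = 44.6215


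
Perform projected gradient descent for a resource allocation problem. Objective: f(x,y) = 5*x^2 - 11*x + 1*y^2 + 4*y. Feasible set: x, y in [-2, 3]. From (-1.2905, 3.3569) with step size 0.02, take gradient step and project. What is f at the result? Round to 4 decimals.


Step 1: Compute gradient at (-1.2905, 3.3569).
grad_x = 2*5*-1.2905 - 11 = -23.905
grad_y = 2*1*3.3569 + 4 = 10.7138
Step 2: Gradient step.
x_raw = -1.2905 - 0.02*-23.905 = -0.8124
y_raw = 3.3569 - 0.02*10.7138 = 3.1426
Step 3: Project onto [-2, 3].
x_proj = clip(-0.8124) = -0.8124
y_proj = clip(3.1426) = 3.0
Step 4: Evaluate f.
f(-0.8124, 3.0) = 33.2364


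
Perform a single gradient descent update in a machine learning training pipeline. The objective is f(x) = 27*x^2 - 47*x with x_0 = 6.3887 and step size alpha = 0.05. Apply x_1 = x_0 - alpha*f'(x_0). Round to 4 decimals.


We compute the gradient at x_0 and apply the update.
f'(x) = 54*x - 47
f'(6.3887) = 54*6.3887 - 47 = 297.9898
x_1 = 6.3887 - 0.05*297.9898 = -8.5108


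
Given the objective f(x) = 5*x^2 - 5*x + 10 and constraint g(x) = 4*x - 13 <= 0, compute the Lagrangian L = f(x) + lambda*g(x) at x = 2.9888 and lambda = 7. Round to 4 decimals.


Step 1: Evaluate f(x).
f(2.9888) = 5*2.9888^2 - 5*2.9888 + 10 = 39.7206
Step 2: Evaluate g(x).
g(2.9888) = 4*2.9888 - 13 = -1.0448
Step 3: Compute Lagrangian.
L = 39.7206 + 7*-1.0448 = 32.407


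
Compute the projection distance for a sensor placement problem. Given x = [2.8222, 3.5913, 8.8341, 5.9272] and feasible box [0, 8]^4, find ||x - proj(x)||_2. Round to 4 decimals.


Project each component onto [0, 8].
clip(2.8222) = 2.8222, clip(3.5913) = 3.5913, clip(8.8341) = 8.0, clip(5.9272) = 5.9272
Projection = [2.8222, 3.5913, 8.0, 5.9272]
Squared diffs: [0.0, 0.0, 0.6957, 0.0]
Distance = sqrt(0.6957) = 0.8341


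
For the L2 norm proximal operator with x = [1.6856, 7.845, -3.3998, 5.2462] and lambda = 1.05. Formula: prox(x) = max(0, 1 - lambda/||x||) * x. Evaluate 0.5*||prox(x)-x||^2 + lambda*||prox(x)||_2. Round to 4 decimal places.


Step 1: Compute ||x||.
||x|| = 10.1718
Step 2: Compute scaling factor.
scale = max(0, 1 - 1.05/10.1718) = 0.8968
Step 3: prox(x) = [1.5116, 7.0352, -3.0489, 4.7047]
||prox(x)|| = 9.1218
Step 4: Proximal objective.
0.5*||prox-x||^2 = 0.5513
lambda*||prox|| = 9.5779
Total = 10.1292


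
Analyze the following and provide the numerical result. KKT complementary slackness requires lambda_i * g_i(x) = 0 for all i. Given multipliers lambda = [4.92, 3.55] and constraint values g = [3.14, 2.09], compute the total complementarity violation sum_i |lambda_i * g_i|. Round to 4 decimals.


KKT complementary slackness check:
lambda_1 * g_1 = 4.92 * 3.14 = 15.4488
lambda_2 * g_2 = 3.55 * 2.09 = 7.4195
Total violation = 15.4488 + 7.4195 = 22.8683


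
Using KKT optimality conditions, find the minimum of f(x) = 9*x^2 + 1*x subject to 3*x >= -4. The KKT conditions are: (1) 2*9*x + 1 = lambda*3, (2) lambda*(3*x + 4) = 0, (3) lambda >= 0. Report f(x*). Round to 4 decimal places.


Step 1: Try lambda = 0 (constraint inactive).
Stationarity: 2*9*x + 1 = 0
x* = -1/(2*9) = -1/18 = -0.0556 (rounded; the exact value -1/18 is used below)
Check constraint: 3*-0.0556 = -0.1668 >= -4 -- satisfied.
Step 2: Compute optimal value.
f(x*) = 9*(-1/18)^2 + 1*(-1/18) = -0.0278


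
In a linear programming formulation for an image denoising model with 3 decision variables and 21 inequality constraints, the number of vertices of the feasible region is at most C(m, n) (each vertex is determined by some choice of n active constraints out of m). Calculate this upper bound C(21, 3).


Each vertex corresponds to some choice of n active constraints out of m, so the number of vertices is at most C(m, n) = m! / (n!(m-n)!).
m = 21, n = 3
Numerator: 21 * 20 * 19
Denominator: 3! = 6
C(21, 3) = 1330


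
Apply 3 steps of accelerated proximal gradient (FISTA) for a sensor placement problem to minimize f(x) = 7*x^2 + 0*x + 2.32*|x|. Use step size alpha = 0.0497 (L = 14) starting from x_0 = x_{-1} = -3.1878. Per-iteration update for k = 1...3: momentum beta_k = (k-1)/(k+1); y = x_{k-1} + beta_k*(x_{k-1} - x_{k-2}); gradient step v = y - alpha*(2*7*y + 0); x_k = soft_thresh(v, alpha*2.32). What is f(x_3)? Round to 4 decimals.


FISTA on f(x) = 7*x^2 + 0*x + 2.32*|x|
L = 14, alpha = 0.0497
Iteration 1: beta = 0.0, y = -3.1878 + 0.0*(-3.1878 + 3.1878) = -3.1878
  grad(y) = -44.6292, v = y - alpha*grad = -0.9697
  prox(v) = soft_thresh(-0.9697, 0.1153) = -0.8544
Iteration 2: beta = 0.3333, y = -0.8544 + 0.3333*(-0.8544 + 3.1878) = -0.0766
  grad(y) = -1.0729, v = y - alpha*grad = -0.0233
  prox(v) = soft_thresh(-0.0233, 0.1153) = 0.0
Iteration 3: beta = 0.5, y = 0.0 + 0.5*(0.0 + 0.8544) = 0.4272
  grad(y) = 5.981, v = y - alpha*grad = 0.13
  prox(v) = soft_thresh(0.13, 0.1153) = 0.0147
f(x_3) = 7*0.0147^2 + 0*0.0147 + 2.32*|0.0147| = 0.0355


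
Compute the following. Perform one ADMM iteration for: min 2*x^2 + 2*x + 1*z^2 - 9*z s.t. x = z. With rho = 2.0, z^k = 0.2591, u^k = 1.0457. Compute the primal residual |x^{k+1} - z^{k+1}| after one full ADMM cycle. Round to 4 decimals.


ADMM iteration with rho = 2.0, z^k = 0.2591, u^k = 1.0457
Step 1: x-update.
Minimize 2*x^2 + 2*x + (2.0/2)*(x - 0.2591 + 1.0457)^2
FOC: (2*2 + 2.0)*x = -2 + 2.0*(0.2591 - 1.0457)
x^{k+1} = -0.5955
Step 2: z-update.
Minimize 1*z^2 - 9*z + (2.0/2)*(-0.5955 - z + 1.0457)^2
FOC: (2*1 + 2.0)*z = 9 + 2.0*(-0.5955 + 1.0457)
z^{k+1} = 2.4751
Step 3: u-update.
u^{k+1} = 1.0457 - 0.5955 - 2.4751 = -2.0249
Step 4: Primal residual = |-0.5955 - 2.4751| = 3.0706


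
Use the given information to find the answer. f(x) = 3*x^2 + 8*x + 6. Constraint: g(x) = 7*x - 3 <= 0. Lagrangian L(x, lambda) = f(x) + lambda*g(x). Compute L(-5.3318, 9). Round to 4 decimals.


Step 1: Evaluate f(x).
f(-5.3318) = 3*(-5.3318)^2 + 8*(-5.3318) + 6 = 48.6299
Step 2: Evaluate g(x).
g(-5.3318) = 7*-5.3318 - 3 = -40.3226
Step 3: Compute Lagrangian.
L = 48.6299 + 9*-40.3226 = -314.2735


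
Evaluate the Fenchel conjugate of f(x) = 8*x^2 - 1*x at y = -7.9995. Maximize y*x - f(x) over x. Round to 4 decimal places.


f*(y) = sup_x {y*x - a*x^2 - b*x} = sup_x {(y-b)*x - a*x^2}
FOC: (y - b) - 2a*x = 0 => x* = (y - b)/(2a)
x* = (-7.9995 + 1)/(2*8) = -0.4375
f*(-7.9995) = (y-b)^2/(4a) = (-7.9995 + 1)^2/(4*8)
= 48.993/32 = 1.531


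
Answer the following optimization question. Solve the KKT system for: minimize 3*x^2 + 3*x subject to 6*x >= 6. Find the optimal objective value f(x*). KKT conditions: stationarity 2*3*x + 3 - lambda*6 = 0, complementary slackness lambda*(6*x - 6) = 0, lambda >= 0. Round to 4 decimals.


Step 1: Try lambda = 0 (constraint inactive).
x_unc = -3/(2*3) = -0.5
Check: 6*-0.5 = -3.0 < 6 -- violated!
Step 2: Constraint must be active: 6*x = 6
x* = 6/6 = 1.0
lambda = (2*3*1.0 + 3)/6 = 1.5
Step 3: Compute optimal value.
f(x*) = 3*1.0^2 + 3*1.0 = 6.0


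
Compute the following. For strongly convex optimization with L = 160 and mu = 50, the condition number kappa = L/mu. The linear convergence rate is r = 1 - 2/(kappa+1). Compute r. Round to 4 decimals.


Step 1: Compute the condition number.
kappa = L/mu = 160/50 = 3.2
Step 2: Compute the convergence rate.
r = 1 - 2/(kappa + 1) = 1 - 2*mu/(L + mu) = (L - mu)/(L + mu) = 110/210 = 0.5238


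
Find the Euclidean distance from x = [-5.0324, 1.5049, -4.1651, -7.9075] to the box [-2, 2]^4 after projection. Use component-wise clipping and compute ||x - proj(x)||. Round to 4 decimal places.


Project each component onto [-2, 2].
clip(-5.0324) = -2.0, clip(1.5049) = 1.5049, clip(-4.1651) = -2.0, clip(-7.9075) = -2.0
Projection = [-2.0, 1.5049, -2.0, -2.0]
Squared diffs: [9.1954, 0.0, 4.6877, 34.8986]
Distance = sqrt(48.7817) = 6.9844


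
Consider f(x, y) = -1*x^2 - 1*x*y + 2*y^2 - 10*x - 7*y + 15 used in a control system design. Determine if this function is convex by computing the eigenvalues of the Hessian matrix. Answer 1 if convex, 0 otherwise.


The Hessian of f(x,y) = -1*x^2 - 1*x*y + 2*y^2 - 10*x - 7*y + 15 is:
H = [[-2, -1], [-1, 4]]
Trace = -2 + 4 = 2
Determinant = -2*4 - (-1)^2 = -9
Discriminant = (2)^2 - 4*-9 = 40.0
Eigenvalues: lambda_1 = -2.1623, lambda_2 = 4.1623
The function is not convex.

0


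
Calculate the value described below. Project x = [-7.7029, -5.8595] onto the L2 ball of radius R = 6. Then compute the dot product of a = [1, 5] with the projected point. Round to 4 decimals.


Step 1: Compute ||x|| (intermediates to 6 decimals).
||x|| = sqrt((-7.7029)^2 + (-5.8595)^2) = 9.678244
Step 2: Project.
Since ||x|| > R, scale = R/||x|| = 6/9.678244 = 0.619947, proj(x) = scale * x
proj(x) = [-4.77539, -3.632579]
Step 3: Dot product.
a^T * proj(x) = 1*(-4.77539) + 5*(-3.632579) = -22.9383


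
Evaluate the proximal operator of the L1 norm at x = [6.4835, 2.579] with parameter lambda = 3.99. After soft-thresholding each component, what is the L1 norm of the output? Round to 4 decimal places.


Soft-thresholding with lambda = 3.99:
prox(6.4835) = sign(6.4835)*max(|6.4835| - 3.99, 0) = 2.4935
prox(2.579) = sign(2.579)*max(|2.579| - 3.99, 0) = 0.0
prox(x) = [2.4935, 0.0]
||prox(x)||_1 = 2.4935 + 0.0 = 2.4935


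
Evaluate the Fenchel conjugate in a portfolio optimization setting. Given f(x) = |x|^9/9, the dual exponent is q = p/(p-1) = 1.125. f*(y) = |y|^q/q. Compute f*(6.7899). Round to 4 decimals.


The conjugate exponent q satisfies 1/p + 1/q = 1.
p = 9, so q = 9/(9 - 1) = 1.125
|y|^q = 6.7899^1.125 = 8.6267
f*(6.7899) = 8.6267 / 1.125 = 7.6682


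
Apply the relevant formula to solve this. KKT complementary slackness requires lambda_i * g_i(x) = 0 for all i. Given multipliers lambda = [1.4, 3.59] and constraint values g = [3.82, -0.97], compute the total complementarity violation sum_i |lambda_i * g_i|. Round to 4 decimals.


KKT complementary slackness check:
lambda_1 * g_1 = 1.4 * 3.82 = 5.348
lambda_2 * g_2 = 3.59 * -0.97 = -3.4823
Total violation = 5.348 + 3.4823 = 8.8303


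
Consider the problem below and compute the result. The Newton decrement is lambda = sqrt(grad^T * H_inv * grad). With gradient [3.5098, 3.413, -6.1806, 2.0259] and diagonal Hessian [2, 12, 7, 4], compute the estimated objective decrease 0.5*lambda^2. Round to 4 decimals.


Step 1: H is diagonal, so H^(-1) * g = [1.7549, 0.2844, -0.8829, 0.5065].
Step 2: g^T H^(-1) g = sum_i g_i^2 / H_ii
  = (3.5098)^2/2 + (3.413)^2/12 + (-6.1806)^2/7 + (2.0259)^2/4
  = 6.1593 + 0.9707 + 5.4571 + 1.0261 = 13.6132
Step 3: Objective decrease = 0.5 * g^T H^(-1) g = 6.8066


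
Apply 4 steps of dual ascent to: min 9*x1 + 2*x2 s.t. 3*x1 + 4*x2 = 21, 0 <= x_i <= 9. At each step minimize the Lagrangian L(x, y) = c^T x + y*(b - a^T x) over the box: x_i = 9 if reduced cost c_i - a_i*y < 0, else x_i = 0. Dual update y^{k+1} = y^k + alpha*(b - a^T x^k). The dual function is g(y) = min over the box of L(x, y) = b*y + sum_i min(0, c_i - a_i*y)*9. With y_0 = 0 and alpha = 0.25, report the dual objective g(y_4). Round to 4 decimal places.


Dual ascent for LP: min 9*x1 + 2*x2, 3*x1 + 4*x2 = 21, 0 <= x_i <= 9
Step 1: y^k = 0.0, reduced costs: (9.0, 2.0)
  x^k = (0.0, 0.0), subgradient = b - a^T x = 21.0
  y^{k+1} = 0.0 + 0.25*21.0 = 5.25
Step 2: y^k = 5.25, reduced costs: (-6.75, -19.0)
  x^k = (9.0, 9.0), subgradient = b - a^T x = -42.0
  y^{k+1} = 5.25 + 0.25*-42.0 = -5.25
Step 3: y^k = -5.25, reduced costs: (24.75, 23.0)
  x^k = (0.0, 0.0), subgradient = b - a^T x = 21.0
  y^{k+1} = -5.25 + 0.25*21.0 = 0.0
Step 4: y^k = 0.0, reduced costs: (9.0, 2.0)
  x^k = (0.0, 0.0), subgradient = b - a^T x = 21.0
  y^{k+1} = 0.0 + 0.25*21.0 = 5.25
Dual objective at y_4 = 5.25: reduced costs (-6.75, -19.0), box minimizer x = (9.0, 9.0)
g(y_4) = b*y + (c1 - a1*y)*x1 + (c2 - a2*y)*x2 = 21*5.25 + (-6.75)*9.0 + (-19.0)*9.0 = 110.25 - 60.75 - 171.0 = -121.5


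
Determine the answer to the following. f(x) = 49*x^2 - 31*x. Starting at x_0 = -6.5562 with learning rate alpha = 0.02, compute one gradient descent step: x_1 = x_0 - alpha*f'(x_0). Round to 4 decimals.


We compute the gradient at x_0 and apply the update.
f'(x) = 98*x - 31
f'(-6.5562) = 98*-6.5562 - 31 = -673.5076
x_1 = -6.5562 - 0.02*-673.5076 = 6.914


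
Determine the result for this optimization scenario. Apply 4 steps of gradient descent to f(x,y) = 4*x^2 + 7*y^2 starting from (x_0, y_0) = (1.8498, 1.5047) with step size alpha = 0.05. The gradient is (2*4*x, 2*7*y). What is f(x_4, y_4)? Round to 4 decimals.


Gradient descent on f(x,y) = 4*x^2 + 7*y^2.
Starting point: (1.8498, 1.5047), alpha = 0.05
Step 1: grad_x = 2*4*1.8498 = 14.7984, grad_y = 2*7*1.5047 = 21.0658
  x_1 = 1.8498 - 0.05*14.7984 = 1.1099
  y_1 = 1.5047 - 0.05*21.0658 = 0.4514
Step 2: grad_x = 2*4*1.1099 = 8.879, grad_y = 2*7*0.4514 = 6.3197
  x_2 = 1.1099 - 0.05*8.879 = 0.6659
  y_2 = 0.4514 - 0.05*6.3197 = 0.1354
Step 3: grad_x = 2*4*0.6659 = 5.3274, grad_y = 2*7*0.1354 = 1.8959
  x_3 = 0.6659 - 0.05*5.3274 = 0.3996
  y_3 = 0.1354 - 0.05*1.8959 = 0.0406
Step 4: grad_x = 2*4*0.3996 = 3.1965, grad_y = 2*7*0.0406 = 0.5688
  x_4 = 0.3996 - 0.05*3.1965 = 0.2397
  y_4 = 0.0406 - 0.05*0.5688 = 0.0122
f(0.2397, 0.0122) = 4*0.2397^2 + 7*0.0122^2 = 0.2309


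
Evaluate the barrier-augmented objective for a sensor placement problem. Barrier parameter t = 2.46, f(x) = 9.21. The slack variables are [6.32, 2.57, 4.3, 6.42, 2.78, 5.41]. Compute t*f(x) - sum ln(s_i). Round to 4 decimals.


Step 1: Compute log-barrier.
ln values: [1.8437, 0.9439, 1.4586, 1.8594, 1.0225, 1.6882]
phi = -(1.8437 + 0.9439 + 1.4586 + 1.8594 + 1.0225 + 1.6882) = -8.8164
Step 2: Compute augmented objective.
t*f(x) = 2.46*9.21 = 22.6566
Total = 22.6566 - 8.8164 = 13.8402
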